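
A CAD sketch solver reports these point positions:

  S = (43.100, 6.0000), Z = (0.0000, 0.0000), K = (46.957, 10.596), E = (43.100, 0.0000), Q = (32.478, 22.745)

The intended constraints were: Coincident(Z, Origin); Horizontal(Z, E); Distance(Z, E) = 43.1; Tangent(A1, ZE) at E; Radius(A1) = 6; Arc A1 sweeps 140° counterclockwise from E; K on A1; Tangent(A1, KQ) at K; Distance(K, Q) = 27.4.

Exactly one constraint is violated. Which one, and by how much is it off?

Distance(K, Q) = 27.4 — off by 8.50.

Z = (0.00, 0.00) ✓; Z.y = 0.00, E.y = 0.00 ✓; |ZE| = 43.10 ✓; ∠(SE, EZ) = 90.00° ✓; |SE| = 6.000 ✓; bearing(S→K) − bearing(S→E) = 140.0° ✓; |SK| = 6.000 ✓; ∠(SK, KQ) = 90.00° ✓; |KQ| = 18.90 ✗.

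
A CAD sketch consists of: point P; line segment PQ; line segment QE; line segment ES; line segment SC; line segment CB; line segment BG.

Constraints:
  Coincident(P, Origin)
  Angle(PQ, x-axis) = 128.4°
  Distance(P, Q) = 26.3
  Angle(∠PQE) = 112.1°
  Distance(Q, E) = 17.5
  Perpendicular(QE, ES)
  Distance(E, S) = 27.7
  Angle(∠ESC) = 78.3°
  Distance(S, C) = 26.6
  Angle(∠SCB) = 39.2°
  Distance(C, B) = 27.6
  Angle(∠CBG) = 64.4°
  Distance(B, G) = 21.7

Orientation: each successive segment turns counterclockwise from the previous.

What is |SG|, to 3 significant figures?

3.65

P is at the origin; PQ runs at 128.4° with length 26.3, so Q = (-16.3, 20.6). ∠PQE = 112.1° gives QE at -164° from the x-axis; with |QE| = 17.5, E = (-33.1, 15.7). The perpendicularity gives ES at right angles to QE, so ES runs at -73.7°; with |ES| = 27.7, S = (-25.4, -10.9). ∠ESC = 78.3° gives SC at 28.0° from the x-axis; with |SC| = 26.6, C = (-1.87, 1.60). ∠SCB = 39.2° gives CB at 169° from the x-axis; with |CB| = 27.6, B = (-28.9, 6.96). ∠CBG = 64.4° gives BG at -75.6° from the x-axis; with |BG| = 21.7, G = (-23.5, -14.1). Then |SG| = |G − S| = 3.65.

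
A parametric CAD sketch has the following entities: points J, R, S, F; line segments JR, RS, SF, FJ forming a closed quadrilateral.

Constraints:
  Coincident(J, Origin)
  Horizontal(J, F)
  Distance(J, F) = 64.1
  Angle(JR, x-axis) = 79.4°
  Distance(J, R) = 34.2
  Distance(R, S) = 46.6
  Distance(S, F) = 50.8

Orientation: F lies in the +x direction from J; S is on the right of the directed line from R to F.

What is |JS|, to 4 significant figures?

19.17

Checks: |RS| = 46.60 ✓; |SF| = 50.80 ✓.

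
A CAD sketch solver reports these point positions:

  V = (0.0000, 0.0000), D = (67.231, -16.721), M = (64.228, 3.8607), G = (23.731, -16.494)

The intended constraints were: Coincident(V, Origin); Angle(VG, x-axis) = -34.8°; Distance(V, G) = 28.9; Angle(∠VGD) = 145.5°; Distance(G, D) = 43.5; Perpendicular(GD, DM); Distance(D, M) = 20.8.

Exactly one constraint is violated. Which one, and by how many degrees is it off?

Perpendicular(GD, DM) — off by 8.60°.

V = (0.00, 0.00) ✓; VG at -34.80° ✓; |VG| = 28.90 ✓; ∠VGD = 145.5° ✓; |GD| = 43.50 ✓; ∠(GD, DM) = 98.60° ✗; |DM| = 20.80 ✓.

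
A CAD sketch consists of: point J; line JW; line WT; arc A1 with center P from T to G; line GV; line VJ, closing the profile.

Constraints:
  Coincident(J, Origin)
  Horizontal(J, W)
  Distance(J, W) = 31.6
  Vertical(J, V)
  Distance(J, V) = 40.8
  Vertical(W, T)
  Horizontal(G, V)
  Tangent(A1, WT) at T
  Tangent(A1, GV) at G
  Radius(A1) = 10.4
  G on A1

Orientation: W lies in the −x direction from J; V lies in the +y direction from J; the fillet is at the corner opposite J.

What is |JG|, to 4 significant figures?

45.98

The virtual corner opposite J is at (-31.60, 40.80). Since A1 is tangent to WT there, PT ⟂ WT and the tangent condition forces PG to be normal to GV, with radius 10.4, so the center P sits 10.4 in from both sides at P = (-21.20, 30.40). That places the tangent points at T = (-31.60, 30.40) on WT and G = (-21.20, 40.80) on GV. Then |JG| = |G − J| = 45.98.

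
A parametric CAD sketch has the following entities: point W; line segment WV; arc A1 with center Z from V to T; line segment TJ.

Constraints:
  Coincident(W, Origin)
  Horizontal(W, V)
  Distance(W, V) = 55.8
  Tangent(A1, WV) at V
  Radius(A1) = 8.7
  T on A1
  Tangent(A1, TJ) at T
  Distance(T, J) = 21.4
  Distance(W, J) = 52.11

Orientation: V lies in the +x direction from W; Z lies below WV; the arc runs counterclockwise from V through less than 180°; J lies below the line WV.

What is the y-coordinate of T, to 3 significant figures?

-7.27

W is at the origin; WV is horizontal with |WV| = 55.8 and V on the +x side, so V = (55.8, 0.00). The tangent condition forces ZV to be normal to WV, so Z = V + (0, -8.7) = (55.8, -8.70). Since ZT ⟂ TJ (tangency), |ZJ| = √(8.7² + 21.4²) = 23.1 regardless of where T sits on A1. So J lies on both circle(W, 52.11) and circle(Z, 23.1); the below-WV intersection is J = (43.7, -28.4). T is the foot of the tangent from J: T = (47.2, -7.27).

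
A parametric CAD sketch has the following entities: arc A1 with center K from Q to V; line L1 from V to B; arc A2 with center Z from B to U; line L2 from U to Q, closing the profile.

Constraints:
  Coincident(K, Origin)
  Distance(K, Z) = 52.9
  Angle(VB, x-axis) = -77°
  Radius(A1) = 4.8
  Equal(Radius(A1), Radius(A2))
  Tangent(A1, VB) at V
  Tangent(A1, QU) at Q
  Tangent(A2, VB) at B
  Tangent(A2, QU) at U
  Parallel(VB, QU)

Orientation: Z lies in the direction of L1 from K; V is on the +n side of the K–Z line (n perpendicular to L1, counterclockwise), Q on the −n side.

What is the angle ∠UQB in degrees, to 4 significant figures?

10.29°

The slot axis is L1's direction at -77.0°, so u = (cos -77.0°, sin -77.0°) = (0.2250, -0.9744) and n = (−sin -77.0°, cos -77.0°) = (0.9744, 0.2250). K is at the origin and Z lies 52.9 along u from K, so Z = 52.9·u = (11.90, -51.54). Tangency of A1 to both parallel lines with radius 4.8 puts V and Q at K ± 4.8·n: V = (4.677, 1.080), Q = (-4.677, -1.080). Equal radii place B and U the same way about Z: B = Z + 4.8·n = (16.58, -50.46), U = Z − 4.8·n = (7.223, -52.62). Then cos ∠UQB = QU·QB / (|QU||QB|), giving 10.29°.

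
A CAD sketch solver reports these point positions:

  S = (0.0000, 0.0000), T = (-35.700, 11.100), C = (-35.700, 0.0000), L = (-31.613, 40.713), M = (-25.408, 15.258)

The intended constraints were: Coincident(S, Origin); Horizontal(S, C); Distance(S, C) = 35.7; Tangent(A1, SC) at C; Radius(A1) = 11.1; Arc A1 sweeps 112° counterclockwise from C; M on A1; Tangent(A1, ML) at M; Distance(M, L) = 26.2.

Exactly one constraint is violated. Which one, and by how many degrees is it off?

Tangent(A1, ML) at M — off by 8.30°.

S = (0.00, 0.00) ✓; S.y = 0.00, C.y = 0.00 ✓; |SC| = 35.70 ✓; ∠(TC, CS) = 90.00° ✓; |TC| = 11.10 ✓; bearing(T→M) − bearing(T→C) = 112.0° ✓; |TM| = 11.10 ✓; ∠(TM, ML) = 98.30° ✗; |ML| = 26.20 ✓.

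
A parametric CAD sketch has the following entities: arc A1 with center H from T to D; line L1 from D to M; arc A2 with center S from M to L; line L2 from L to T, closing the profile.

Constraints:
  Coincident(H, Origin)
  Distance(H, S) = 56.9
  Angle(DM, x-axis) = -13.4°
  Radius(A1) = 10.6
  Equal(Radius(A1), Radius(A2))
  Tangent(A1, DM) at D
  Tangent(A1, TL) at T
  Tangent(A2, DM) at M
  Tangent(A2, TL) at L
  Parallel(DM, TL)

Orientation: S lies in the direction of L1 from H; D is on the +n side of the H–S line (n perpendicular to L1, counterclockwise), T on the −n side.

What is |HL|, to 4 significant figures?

57.88

The slot axis is L1's direction at -13.4°, so u = (cos -13.4°, sin -13.4°) = (0.9728, -0.2317) and n = (−sin -13.4°, cos -13.4°) = (0.2317, 0.9728). H is at the origin and S lies 56.9 along u from H, so S = 56.9·u = (55.35, -13.19). Tangency of A1 to both parallel lines with radius 10.6 puts D and T at H ± 10.6·n: D = (2.457, 10.31), T = (-2.457, -10.31). Equal radii place M and L the same way about S: M = S + 10.6·n = (57.81, -2.875), L = S − 10.6·n = (52.89, -23.50). Then |HL| = |L − H| = 57.88.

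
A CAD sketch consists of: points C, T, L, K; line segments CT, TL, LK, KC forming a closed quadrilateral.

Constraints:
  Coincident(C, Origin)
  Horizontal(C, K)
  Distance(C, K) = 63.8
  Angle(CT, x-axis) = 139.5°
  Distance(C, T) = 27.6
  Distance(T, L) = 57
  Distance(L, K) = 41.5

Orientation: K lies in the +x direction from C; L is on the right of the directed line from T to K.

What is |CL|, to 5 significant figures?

29.582

Checks: |TL| = 57.00 ✓; |LK| = 41.50 ✓.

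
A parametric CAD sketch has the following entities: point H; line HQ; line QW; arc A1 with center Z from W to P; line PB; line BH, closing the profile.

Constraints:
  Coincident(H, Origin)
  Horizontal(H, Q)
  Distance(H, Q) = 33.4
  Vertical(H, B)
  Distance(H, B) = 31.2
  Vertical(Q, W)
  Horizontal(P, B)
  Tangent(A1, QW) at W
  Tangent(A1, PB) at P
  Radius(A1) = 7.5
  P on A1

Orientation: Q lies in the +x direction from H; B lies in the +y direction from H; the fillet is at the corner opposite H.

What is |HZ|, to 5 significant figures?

35.107

H is at the origin; HQ is horizontal with |HQ| = 33.4 and Q on the +x side, so Q = (33.400, 0.0000). HB is vertical with |HB| = 31.2 and B on the +y side, so B = (0.0000, 31.200). The virtual corner opposite H is at (33.400, 31.200). Since A1 is tangent to QW there, ZW ⟂ QW and A1 meets PB tangentially, so ZP is at right angles to PB, with radius 7.5, so the center Z sits 7.5 in from both sides at Z = (25.900, 23.700). Then |HZ| = |Z − H| = 35.107.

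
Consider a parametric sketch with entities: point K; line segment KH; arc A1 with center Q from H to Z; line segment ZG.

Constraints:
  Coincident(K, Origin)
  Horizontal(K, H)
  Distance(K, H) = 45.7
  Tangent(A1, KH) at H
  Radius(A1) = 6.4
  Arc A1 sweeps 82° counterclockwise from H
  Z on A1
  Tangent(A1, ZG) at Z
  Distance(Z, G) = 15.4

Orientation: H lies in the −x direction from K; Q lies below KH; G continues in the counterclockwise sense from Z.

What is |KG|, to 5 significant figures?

58.022

On A1, H sits at bearing 90° from Q; an 82° counterclockwise sweep puts Z at bearing 172°, so Z = Q + 6.4·(cos 172°, sin 172°) = (-52.038, -5.5093). Since A1 is tangent to ZG there, QZ ⟂ ZG, so ZG runs along (−sin 172°, cos 172°); with |ZG| = 15.4, G = (-54.181, -20.759). Then |KG| = |G − K| = 58.022.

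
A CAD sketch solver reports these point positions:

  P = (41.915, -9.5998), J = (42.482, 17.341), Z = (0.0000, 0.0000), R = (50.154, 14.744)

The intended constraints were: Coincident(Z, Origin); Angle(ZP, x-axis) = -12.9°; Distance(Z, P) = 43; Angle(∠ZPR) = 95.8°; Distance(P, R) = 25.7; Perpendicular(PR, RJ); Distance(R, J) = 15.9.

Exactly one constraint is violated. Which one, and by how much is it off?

Distance(R, J) = 15.9 — off by 7.80.

Z = (0.00, 0.00) ✓; ZP at -12.90° ✓; |ZP| = 43.00 ✓; ∠ZPR = 95.80° ✓; |PR| = 25.70 ✓; ∠(PR, RJ) = 90.00° ✓; |RJ| = 8.100 ✗.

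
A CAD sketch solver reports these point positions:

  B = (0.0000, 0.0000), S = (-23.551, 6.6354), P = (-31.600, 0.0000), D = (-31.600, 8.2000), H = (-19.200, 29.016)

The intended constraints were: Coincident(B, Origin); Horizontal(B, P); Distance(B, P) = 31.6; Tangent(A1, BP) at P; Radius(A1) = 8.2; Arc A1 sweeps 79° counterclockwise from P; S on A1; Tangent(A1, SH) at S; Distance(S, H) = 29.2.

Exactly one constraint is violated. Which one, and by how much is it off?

Distance(S, H) = 29.2 — off by 6.40.

B = (0.00, 0.00) ✓; B.y = 0.00, P.y = 0.00 ✓; |BP| = 31.60 ✓; ∠(DP, PB) = 90.00° ✓; |DP| = 8.200 ✓; bearing(D→S) − bearing(D→P) = 79.00° ✓; |DS| = 8.200 ✓; ∠(DS, SH) = 90.00° ✓; |SH| = 22.80 ✗.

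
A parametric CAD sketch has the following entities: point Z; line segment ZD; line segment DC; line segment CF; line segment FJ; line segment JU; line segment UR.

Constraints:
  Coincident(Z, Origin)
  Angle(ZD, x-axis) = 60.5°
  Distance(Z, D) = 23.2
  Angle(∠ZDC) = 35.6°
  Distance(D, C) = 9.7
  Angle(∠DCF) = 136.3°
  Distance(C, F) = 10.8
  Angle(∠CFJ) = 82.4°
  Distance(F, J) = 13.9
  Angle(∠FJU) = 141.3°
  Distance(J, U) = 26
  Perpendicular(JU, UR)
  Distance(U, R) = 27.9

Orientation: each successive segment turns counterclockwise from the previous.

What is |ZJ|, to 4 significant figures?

12.49

Z is at the origin; ZD runs at 60.5° with length 23.2, so D = (11.42, 20.19). ∠ZDC = 35.6° gives DC at -155.1° from the x-axis; with |DC| = 9.7, C = (2.626, 16.11). ∠DCF = 136.3° gives CF at -111.4° from the x-axis; with |CF| = 10.8, F = (-1.315, 6.053). ∠CFJ = 82.4° gives FJ at -13.80° from the x-axis; with |FJ| = 13.9, J = (12.18, 2.737). Then |ZJ| = |J − Z| = 12.49.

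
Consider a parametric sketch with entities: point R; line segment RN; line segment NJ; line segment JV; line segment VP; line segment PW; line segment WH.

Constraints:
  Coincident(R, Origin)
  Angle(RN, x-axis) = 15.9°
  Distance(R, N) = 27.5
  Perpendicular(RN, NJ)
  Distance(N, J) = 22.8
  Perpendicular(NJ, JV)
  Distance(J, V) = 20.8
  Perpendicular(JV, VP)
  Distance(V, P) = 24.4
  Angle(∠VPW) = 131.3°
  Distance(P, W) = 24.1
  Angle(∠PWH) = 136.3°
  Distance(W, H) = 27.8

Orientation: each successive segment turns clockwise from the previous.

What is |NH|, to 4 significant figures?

29.94

R is at the origin; RN runs at 15.9° with length 27.5, so N = (26.45, 7.534). RN ⟂ NJ, so NJ runs at -74.10°; with |NJ| = 22.8, J = (32.69, -14.39). NJ is perpendicular to JV, so JV runs at -164.1°; with |JV| = 20.8, V = (12.69, -20.09). The perpendicularity gives VP at right angles to JV, so VP runs at 105.9°; with |VP| = 24.4, P = (6.005, 3.374). ∠VPW = 131.3° gives PW at 57.20° from the x-axis; with |PW| = 24.1, W = (19.06, 23.63). ∠PWH = 136.3° gives WH at 13.50° from the x-axis; with |WH| = 27.8, H = (46.09, 30.12). Then |NH| = |H − N| = 29.94.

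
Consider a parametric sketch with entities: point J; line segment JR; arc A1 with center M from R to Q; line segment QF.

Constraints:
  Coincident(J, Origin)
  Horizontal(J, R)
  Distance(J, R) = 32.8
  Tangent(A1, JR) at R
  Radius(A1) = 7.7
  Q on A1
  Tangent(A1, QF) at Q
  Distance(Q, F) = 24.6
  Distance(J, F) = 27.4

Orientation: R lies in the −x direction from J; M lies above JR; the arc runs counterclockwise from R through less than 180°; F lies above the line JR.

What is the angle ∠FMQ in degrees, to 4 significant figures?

72.62°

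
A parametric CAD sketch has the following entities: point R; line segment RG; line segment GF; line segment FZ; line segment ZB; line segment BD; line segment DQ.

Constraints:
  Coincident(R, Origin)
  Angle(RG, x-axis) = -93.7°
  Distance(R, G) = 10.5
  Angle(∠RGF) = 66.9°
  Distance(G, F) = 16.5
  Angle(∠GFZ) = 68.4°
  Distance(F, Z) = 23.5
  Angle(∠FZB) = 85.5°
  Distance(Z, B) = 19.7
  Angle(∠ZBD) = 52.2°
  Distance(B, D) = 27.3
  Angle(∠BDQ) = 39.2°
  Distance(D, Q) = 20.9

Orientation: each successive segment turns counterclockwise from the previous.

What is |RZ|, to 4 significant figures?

12.75

R is at the origin; RG runs at -93.7° with length 10.5, so G = (-0.6776, -10.48). ∠RGF = 66.9° gives GF at 19.40° from the x-axis; with |GF| = 16.5, F = (14.89, -4.997). ∠GFZ = 68.4° gives FZ at 131.0° from the x-axis; with |FZ| = 23.5, Z = (-0.5318, 12.74). Then |RZ| = |Z − R| = 12.75.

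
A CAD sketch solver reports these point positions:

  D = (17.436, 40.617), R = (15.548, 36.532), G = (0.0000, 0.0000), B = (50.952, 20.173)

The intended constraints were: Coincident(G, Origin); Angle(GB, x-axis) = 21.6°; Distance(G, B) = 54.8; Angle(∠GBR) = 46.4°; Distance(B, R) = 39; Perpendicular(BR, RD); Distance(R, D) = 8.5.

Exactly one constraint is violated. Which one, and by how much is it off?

Distance(R, D) = 8.5 — off by 4.00.

G = (0.00, 0.00) ✓; GB at 21.60° ✓; |GB| = 54.80 ✓; ∠GBR = 46.40° ✓; |BR| = 39.00 ✓; ∠(BR, RD) = 90.01° ✓; |RD| = 4.500 ✗.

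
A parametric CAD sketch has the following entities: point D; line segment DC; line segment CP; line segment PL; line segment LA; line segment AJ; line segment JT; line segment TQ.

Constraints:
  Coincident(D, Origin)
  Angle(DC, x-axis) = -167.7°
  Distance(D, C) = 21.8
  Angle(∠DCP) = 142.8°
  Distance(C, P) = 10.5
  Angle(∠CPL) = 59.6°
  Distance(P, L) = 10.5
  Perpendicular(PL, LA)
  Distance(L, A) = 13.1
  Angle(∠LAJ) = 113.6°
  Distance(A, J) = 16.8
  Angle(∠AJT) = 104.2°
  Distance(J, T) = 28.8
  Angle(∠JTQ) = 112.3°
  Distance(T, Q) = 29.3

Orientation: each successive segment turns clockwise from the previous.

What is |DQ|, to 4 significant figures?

56.61

D is at the origin; DC runs at -167.7° with length 21.8, so C = (-21.30, -4.644). ∠DCP = 142.8° gives CP at 155.1° from the x-axis; with |CP| = 10.5, P = (-30.82, -0.2232). ∠CPL = 59.6° gives PL at 34.70° from the x-axis; with |PL| = 10.5, L = (-22.19, 5.754). PL is perpendicular to LA, so LA runs at -55.30°; with |LA| = 13.1, A = (-14.73, -5.016). ∠LAJ = 113.6° gives AJ at -121.7° from the x-axis; with |AJ| = 16.8, J = (-23.56, -19.31). ∠AJT = 104.2° gives JT at 162.5° from the x-axis; with |JT| = 28.8, T = (-51.03, -10.65). ∠JTQ = 112.3° gives TQ at 94.80° from the x-axis; with |TQ| = 29.3, Q = (-53.48, 18.55). Then |DQ| = |Q − D| = 56.61.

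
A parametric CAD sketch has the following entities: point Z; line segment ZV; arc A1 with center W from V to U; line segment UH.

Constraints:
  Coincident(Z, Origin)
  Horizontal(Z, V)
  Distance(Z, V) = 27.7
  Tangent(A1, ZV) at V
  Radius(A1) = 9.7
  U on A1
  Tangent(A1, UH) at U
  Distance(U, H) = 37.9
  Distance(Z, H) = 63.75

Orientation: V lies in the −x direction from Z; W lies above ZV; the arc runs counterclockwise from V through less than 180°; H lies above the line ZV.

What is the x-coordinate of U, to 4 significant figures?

-20.47

Z is at the origin; Z and V share the same y with |ZV| = 27.7 and V on the −x side, so V = (-27.70, 0.000). The tangent condition forces WV to be normal to ZV, so W = V + (0, 9.7) = (-27.70, 9.700). Since WU ⟂ UH (tangency), |WH| = √(9.7² + 37.9²) = 39.12 regardless of where U sits on A1. So H lies on both circle(Z, 63.75) and circle(W, 39.12); the above-ZV intersection is H = (-45.72, 44.42). U is the foot of the tangent from H: U = (-20.47, 16.16).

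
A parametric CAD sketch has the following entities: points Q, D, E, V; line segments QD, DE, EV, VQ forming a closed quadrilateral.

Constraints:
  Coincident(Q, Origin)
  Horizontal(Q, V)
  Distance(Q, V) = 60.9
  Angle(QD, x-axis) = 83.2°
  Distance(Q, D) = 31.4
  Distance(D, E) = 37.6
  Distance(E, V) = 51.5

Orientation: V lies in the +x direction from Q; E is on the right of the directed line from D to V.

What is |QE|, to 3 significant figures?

11.4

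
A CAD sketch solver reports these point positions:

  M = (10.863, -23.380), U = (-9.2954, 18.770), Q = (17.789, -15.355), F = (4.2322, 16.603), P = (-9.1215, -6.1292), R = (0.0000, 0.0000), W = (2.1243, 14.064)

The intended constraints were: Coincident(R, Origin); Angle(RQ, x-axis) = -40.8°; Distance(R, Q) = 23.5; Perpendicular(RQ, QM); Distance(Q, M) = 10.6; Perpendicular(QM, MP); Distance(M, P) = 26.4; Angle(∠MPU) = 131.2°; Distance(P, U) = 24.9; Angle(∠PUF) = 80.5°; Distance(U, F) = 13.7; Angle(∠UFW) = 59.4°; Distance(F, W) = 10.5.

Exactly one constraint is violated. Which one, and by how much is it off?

Distance(F, W) = 10.5 — off by 7.20.

R = (0.00, 0.00) ✓; RQ at -40.80° ✓; |RQ| = 23.50 ✓; ∠(RQ, QM) = 90.00° ✓; |QM| = 10.60 ✓; ∠(QM, MP) = 90.01° ✓; |MP| = 26.40 ✓; ∠MPU = 131.2° ✓; |PU| = 24.90 ✓; ∠PUF = 80.50° ✓; |UF| = 13.70 ✓; ∠UFW = 59.40° ✓; |FW| = 3.300 ✗.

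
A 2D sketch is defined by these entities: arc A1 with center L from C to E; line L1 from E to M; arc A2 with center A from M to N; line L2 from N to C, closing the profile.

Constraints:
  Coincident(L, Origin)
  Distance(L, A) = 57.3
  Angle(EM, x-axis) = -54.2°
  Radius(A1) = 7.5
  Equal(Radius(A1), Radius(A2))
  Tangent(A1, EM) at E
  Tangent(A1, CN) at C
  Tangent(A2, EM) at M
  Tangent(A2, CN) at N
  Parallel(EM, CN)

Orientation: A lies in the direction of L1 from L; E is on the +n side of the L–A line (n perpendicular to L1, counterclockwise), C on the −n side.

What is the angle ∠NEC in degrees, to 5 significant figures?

75.330°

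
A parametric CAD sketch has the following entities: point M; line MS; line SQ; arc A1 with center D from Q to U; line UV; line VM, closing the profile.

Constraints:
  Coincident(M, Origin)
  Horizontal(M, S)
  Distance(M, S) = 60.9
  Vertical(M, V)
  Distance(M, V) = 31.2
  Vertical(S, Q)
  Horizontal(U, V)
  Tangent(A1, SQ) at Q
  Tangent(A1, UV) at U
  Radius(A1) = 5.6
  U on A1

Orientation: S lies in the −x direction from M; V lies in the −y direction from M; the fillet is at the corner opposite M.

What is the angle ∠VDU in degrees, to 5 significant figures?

84.218°

The virtual corner opposite M is at (-60.900, -31.200). Tangency of A1 to SQ means the radius DQ is perpendicular to SQ and A1 meets UV tangentially, so DU is at right angles to UV, with radius 5.6, so the center D sits 5.6 in from both sides at D = (-55.300, -25.600). That places the tangent points at Q = (-60.900, -25.600) on SQ and U = (-55.300, -31.200) on UV. Then cos ∠VDU = DV·DU / (|DV||DU|), giving 84.218°.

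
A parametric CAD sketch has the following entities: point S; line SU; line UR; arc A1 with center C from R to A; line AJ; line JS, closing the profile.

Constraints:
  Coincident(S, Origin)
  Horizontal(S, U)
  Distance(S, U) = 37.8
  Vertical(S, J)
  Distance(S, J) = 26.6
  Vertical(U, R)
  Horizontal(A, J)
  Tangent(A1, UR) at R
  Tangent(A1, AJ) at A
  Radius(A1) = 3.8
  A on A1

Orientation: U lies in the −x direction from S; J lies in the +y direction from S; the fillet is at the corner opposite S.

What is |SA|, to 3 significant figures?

43.2

S is at the origin; SU is horizontal with |SU| = 37.8 and U on the −x side, so U = (-37.8, 0.00). SJ is vertical with |SJ| = 26.6 and J on the +y side, so J = (0.00, 26.6). The virtual corner opposite S is at (-37.8, 26.6). The tangent condition forces CR to be normal to UR and the tangent condition forces CA to be normal to AJ, with radius 3.8, so the center C sits 3.8 in from both sides at C = (-34.0, 22.8). That places the tangent points at R = (-37.8, 22.8) on UR and A = (-34.0, 26.6) on AJ. Then |SA| = |A − S| = 43.2.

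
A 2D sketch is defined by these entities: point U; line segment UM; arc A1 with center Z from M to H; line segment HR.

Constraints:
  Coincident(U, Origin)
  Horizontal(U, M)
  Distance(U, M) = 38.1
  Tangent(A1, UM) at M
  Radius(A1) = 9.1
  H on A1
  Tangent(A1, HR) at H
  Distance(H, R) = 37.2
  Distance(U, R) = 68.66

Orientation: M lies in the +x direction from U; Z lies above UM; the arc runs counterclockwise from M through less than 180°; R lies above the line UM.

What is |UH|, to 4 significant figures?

47.78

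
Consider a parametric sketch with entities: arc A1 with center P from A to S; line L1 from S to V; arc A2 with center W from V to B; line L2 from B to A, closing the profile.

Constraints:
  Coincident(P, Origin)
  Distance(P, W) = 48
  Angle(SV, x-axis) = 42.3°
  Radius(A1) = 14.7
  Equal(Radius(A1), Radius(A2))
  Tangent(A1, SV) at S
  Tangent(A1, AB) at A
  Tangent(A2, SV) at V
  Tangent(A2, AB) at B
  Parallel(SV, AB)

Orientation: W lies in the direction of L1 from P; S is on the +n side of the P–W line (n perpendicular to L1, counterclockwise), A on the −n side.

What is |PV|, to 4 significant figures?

50.20

The slot axis is L1's direction at 42.3°, so u = (cos 42.3°, sin 42.3°) = (0.7396, 0.6730) and n = (−sin 42.3°, cos 42.3°) = (-0.6730, 0.7396). P is at the origin and W lies 48.0 along u from P, so W = 48.0·u = (35.50, 32.30). Tangency of A1 to both parallel lines with radius 14.7 puts S and A at P ± 14.7·n: S = (-9.893, 10.87), A = (9.893, -10.87). Equal radii place V and B the same way about W: V = W + 14.7·n = (25.61, 43.18), B = W − 14.7·n = (45.40, 21.43). Then |PV| = |V − P| = 50.20.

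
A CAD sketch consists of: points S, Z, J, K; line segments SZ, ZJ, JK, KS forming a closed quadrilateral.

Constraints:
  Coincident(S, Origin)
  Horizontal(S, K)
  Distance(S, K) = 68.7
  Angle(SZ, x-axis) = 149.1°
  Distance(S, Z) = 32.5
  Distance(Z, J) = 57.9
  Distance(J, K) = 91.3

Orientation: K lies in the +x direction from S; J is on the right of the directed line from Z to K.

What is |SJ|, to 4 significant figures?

41.73

Checks: |ZJ| = 57.90 ✓; |JK| = 91.30 ✓.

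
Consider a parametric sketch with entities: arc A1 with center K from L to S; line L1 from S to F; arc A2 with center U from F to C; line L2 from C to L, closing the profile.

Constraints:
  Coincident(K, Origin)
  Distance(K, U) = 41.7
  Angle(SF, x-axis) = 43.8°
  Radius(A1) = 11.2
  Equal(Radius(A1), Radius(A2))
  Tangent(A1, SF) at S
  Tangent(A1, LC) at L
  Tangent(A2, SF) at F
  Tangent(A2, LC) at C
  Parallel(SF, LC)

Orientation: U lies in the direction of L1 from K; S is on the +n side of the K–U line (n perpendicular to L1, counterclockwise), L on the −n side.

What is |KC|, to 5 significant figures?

43.178

The slot axis is L1's direction at 43.8°, so u = (cos 43.8°, sin 43.8°) = (0.72176, 0.69214) and n = (−sin 43.8°, cos 43.8°) = (-0.69214, 0.72176). K is at the origin and U lies 41.7 along u from K, so U = 41.7·u = (30.097, 28.862). Tangency of A1 to both parallel lines with radius 11.2 puts S and L at K ± 11.2·n: S = (-7.7520, 8.0837), L = (7.7520, -8.0837). Equal radii place F and C the same way about U: F = U + 11.2·n = (22.345, 36.946), C = U − 11.2·n = (37.849, 20.779). Then |KC| = |C − K| = 43.178.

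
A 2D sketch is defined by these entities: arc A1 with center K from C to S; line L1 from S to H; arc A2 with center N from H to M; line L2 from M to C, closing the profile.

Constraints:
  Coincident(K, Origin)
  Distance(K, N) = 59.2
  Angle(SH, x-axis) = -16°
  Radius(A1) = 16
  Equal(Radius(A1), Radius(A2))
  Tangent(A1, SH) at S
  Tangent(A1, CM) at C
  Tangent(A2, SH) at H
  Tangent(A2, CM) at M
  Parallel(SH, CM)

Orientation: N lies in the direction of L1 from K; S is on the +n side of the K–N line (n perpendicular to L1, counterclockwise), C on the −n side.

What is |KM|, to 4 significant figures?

61.32

Tangency of A1 to both parallel lines with radius 16.0 puts S and C at K ± 16.0·n: S = (4.410, 15.38), C = (-4.410, -15.38). Equal radii place H and M the same way about N: H = N + 16.0·n = (61.32, -0.9375), M = N − 16.0·n = (52.50, -31.70). Then |KM| = |M − K| = 61.32.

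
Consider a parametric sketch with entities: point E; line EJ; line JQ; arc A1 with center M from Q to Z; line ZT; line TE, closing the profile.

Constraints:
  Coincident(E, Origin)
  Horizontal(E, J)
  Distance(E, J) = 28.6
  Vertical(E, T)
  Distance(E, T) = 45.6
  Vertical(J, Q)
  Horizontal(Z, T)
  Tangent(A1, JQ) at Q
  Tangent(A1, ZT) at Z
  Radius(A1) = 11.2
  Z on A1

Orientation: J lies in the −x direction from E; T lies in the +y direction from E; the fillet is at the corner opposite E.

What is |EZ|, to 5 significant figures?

48.807

E is at the origin; E and J share the same y with |EJ| = 28.6 and J on the −x side, so J = (-28.600, 0.0000). E and T share the same x with |ET| = 45.6 and T on the +y side, so T = (0.0000, 45.600). The virtual corner opposite E is at (-28.600, 45.600). A1 meets JQ tangentially, so MQ is at right angles to JQ and since A1 is tangent to ZT there, MZ ⟂ ZT, with radius 11.2, so the center M sits 11.2 in from both sides at M = (-17.400, 34.400). That places the tangent points at Q = (-28.600, 34.400) on JQ and Z = (-17.400, 45.600) on ZT. Then |EZ| = |Z − E| = 48.807.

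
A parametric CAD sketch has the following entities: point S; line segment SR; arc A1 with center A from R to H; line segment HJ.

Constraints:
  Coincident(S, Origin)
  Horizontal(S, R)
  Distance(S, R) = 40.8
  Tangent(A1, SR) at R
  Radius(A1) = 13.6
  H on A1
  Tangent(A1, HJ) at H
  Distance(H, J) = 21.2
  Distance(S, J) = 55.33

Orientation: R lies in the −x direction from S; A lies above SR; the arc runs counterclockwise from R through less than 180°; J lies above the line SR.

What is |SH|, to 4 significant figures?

35.41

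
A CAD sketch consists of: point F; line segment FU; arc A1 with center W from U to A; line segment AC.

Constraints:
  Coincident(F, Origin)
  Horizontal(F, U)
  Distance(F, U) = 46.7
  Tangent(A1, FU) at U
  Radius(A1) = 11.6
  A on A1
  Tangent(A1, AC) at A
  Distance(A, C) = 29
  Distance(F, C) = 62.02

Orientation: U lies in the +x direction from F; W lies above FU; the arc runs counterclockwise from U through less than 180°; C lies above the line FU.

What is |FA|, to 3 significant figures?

59.5

F is at the origin; FU is horizontal with |FU| = 46.7 and U on the +x side, so U = (46.7, 0.00). Since A1 is tangent to FU there, WU ⟂ FU, so W = U + (0, 11.6) = (46.7, 11.6). Since WA ⟂ AC (tangency), |WC| = √(11.6² + 29.0²) = 31.2 regardless of where A sits on A1. So C lies on both circle(F, 62.02) and circle(W, 31.2); the above-FU intersection is C = (44.9, 42.8). A is the foot of the tangent from C: A = (57.2, 16.5).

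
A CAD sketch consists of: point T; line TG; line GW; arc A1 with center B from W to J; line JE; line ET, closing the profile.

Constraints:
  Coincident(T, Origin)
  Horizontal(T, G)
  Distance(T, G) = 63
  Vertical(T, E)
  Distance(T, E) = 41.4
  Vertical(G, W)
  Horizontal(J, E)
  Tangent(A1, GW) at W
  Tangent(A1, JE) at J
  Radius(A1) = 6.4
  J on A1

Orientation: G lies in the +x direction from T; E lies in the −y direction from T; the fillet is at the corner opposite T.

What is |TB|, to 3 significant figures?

66.5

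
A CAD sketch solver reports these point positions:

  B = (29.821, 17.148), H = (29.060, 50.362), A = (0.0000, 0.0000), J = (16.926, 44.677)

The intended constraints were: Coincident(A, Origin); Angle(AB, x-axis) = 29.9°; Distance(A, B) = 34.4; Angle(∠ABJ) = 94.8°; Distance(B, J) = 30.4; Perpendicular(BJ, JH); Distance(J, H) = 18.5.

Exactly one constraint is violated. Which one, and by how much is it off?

Distance(J, H) = 18.5 — off by 5.10.

A = (0.00, 0.00) ✓; AB at 29.90° ✓; |AB| = 34.40 ✓; ∠ABJ = 94.80° ✓; |BJ| = 30.40 ✓; ∠(BJ, JH) = 90.00° ✓; |JH| = 13.40 ✗.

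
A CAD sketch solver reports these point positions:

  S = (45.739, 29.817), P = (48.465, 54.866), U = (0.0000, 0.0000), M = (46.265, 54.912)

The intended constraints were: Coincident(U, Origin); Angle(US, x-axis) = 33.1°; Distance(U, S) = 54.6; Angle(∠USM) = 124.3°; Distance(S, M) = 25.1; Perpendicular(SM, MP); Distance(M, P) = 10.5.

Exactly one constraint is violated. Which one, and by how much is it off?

Distance(M, P) = 10.5 — off by 8.30.

U = (0.00, 0.00) ✓; US at 33.10° ✓; |US| = 54.60 ✓; ∠USM = 124.3° ✓; |SM| = 25.10 ✓; ∠(SM, MP) = 90.00° ✓; |MP| = 2.200 ✗.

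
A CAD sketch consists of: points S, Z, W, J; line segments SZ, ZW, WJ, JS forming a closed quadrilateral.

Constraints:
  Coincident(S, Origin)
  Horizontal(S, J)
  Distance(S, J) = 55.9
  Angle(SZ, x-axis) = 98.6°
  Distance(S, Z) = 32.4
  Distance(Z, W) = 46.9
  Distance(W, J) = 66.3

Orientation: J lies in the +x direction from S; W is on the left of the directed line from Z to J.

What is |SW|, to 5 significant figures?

69.244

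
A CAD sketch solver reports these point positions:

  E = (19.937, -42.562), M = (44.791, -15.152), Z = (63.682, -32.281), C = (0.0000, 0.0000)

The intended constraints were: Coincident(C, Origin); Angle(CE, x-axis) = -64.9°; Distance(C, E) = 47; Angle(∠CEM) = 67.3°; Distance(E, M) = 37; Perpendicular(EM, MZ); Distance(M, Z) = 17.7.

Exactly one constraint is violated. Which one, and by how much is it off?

Distance(M, Z) = 17.7 — off by 7.80.

C = (0.00, 0.00) ✓; CE at -64.90° ✓; |CE| = 47.00 ✓; ∠CEM = 67.30° ✓; |EM| = 37.00 ✓; ∠(EM, MZ) = 90.00° ✓; |MZ| = 25.50 ✗.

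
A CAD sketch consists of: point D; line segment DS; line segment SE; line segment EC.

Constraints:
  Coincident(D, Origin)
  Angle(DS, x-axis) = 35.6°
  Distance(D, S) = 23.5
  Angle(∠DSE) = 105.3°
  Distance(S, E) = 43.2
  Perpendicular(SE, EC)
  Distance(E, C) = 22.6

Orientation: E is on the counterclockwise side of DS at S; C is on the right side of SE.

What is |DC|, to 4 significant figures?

67.00

D is at the origin; DS runs at 35.6° with length 23.5, so S = 23.5·(cos 35.6°, sin 35.6°) = (19.11, 13.68). ∠DSE = 105.3°, so SE runs at 35.6° + (180° − 105.3°) = 110.3° from the x-axis; with |SE| = 43.2, E = S + 43.2·(cos 110.3°, sin 110.3°) = (4.120, 54.20). SE is perpendicular to EC; with |EC| = 22.6 on the right of SE, C = E + 22.6·(0.9379, 0.3469) = (25.32, 62.04). Then |DC| = |C − D| = 67.00.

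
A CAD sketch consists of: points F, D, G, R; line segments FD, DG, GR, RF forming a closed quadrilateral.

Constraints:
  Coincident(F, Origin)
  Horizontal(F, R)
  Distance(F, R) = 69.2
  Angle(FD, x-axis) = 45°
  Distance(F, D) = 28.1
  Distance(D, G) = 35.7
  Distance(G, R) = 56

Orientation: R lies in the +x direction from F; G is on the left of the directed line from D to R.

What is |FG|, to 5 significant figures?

63.635

F is at the origin; FR is horizontal with |FR| = 69.2 and R in +x, so R = (69.2, 0). FD runs at 45.0° with |FD| = 28.1, so D = (19.870, 19.870). G is determined by |DG| = 35.7 and |GR| = 56.0 together: it lies at the intersection of circle(D, 35.7) and circle(R, 56.0). With |DR| = 53.182, the foot of the radical line on DR is 9.0894 from D and the perpendicular offset is √(35.7² − 9.0894²) = 34.524. Taking the left-of-DR solution: G = (41.199, 48.497).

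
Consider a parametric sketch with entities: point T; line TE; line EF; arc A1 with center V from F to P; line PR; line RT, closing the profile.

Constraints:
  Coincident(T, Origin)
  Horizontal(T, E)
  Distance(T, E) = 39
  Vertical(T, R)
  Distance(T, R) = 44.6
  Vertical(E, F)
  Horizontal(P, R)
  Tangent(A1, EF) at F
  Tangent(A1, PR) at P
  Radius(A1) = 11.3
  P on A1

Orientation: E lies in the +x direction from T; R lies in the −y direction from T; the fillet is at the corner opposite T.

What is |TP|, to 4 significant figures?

52.50

T is at the origin; T and E share the same y with |TE| = 39.0 and E on the +x side, so E = (39.00, 0.000). T and R share the same x with |TR| = 44.6 and R on the −y side, so R = (0.000, -44.60). The virtual corner opposite T is at (39.00, -44.60). Since A1 is tangent to EF there, VF ⟂ EF and tangency of A1 to PR means the radius VP is perpendicular to PR, with radius 11.3, so the center V sits 11.3 in from both sides at V = (27.70, -33.30). That places the tangent points at F = (39.00, -33.30) on EF and P = (27.70, -44.60) on PR. Then |TP| = |P − T| = 52.50.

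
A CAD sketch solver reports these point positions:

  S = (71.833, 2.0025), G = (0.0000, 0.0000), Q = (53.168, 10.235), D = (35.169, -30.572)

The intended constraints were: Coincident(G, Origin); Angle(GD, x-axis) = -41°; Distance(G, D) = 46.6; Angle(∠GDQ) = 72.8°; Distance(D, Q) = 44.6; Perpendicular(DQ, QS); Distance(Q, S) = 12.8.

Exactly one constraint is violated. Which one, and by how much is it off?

Distance(Q, S) = 12.8 — off by 7.60.

G = (0.00, 0.00) ✓; GD at -41.00° ✓; |GD| = 46.60 ✓; ∠GDQ = 72.80° ✓; |DQ| = 44.60 ✓; ∠(DQ, QS) = 90.00° ✓; |QS| = 20.40 ✗.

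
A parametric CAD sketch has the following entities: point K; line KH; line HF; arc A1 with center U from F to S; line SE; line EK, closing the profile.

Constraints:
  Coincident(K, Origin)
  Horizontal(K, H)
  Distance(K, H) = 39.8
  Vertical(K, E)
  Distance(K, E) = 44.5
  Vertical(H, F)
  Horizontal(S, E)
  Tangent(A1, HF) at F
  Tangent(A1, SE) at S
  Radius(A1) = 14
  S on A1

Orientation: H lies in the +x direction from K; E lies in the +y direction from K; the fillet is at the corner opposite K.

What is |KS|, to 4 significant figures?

51.44

K is at the origin; K and H share the same y with |KH| = 39.8 and H on the +x side, so H = (39.80, 0.000). K and E share the same x with |KE| = 44.5 and E on the +y side, so E = (0.000, 44.50). The virtual corner opposite K is at (39.80, 44.50). Since A1 is tangent to HF there, UF ⟂ HF and A1 meets SE tangentially, so US is at right angles to SE, with radius 14.0, so the center U sits 14.0 in from both sides at U = (25.80, 30.50). That places the tangent points at F = (39.80, 30.50) on HF and S = (25.80, 44.50) on SE. Then |KS| = |S − K| = 51.44.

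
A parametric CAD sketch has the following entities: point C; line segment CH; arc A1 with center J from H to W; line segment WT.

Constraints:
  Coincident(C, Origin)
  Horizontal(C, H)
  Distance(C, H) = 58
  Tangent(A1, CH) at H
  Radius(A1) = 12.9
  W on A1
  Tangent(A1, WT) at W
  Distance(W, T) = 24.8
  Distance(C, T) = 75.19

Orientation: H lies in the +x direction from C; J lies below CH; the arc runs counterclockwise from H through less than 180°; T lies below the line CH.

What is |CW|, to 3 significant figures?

52.3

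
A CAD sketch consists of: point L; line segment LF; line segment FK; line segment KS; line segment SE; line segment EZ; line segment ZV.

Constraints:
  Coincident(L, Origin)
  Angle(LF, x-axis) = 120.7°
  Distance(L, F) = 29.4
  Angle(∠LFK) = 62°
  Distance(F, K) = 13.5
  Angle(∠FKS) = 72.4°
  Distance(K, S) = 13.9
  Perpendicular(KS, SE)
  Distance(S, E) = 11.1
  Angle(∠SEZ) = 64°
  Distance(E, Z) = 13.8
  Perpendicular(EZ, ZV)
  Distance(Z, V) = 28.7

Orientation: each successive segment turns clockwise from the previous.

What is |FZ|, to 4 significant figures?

8.234

L is at the origin; LF runs at 120.7° with length 29.4, so F = (-15.01, 25.28). ∠LFK = 62.0° gives FK at 2.700° from the x-axis; with |FK| = 13.5, K = (-1.525, 25.92). ∠FKS = 72.4° gives KS at -104.9° from the x-axis; with |KS| = 13.9, S = (-5.099, 12.48). The perpendicularity gives SE at right angles to KS, so SE runs at 165.1°; with |SE| = 11.1, E = (-15.83, 15.34). ∠SEZ = 64.0° gives EZ at 49.10° from the x-axis; with |EZ| = 13.8, Z = (-6.790, 25.77). Then |FZ| = |Z − F| = 8.234.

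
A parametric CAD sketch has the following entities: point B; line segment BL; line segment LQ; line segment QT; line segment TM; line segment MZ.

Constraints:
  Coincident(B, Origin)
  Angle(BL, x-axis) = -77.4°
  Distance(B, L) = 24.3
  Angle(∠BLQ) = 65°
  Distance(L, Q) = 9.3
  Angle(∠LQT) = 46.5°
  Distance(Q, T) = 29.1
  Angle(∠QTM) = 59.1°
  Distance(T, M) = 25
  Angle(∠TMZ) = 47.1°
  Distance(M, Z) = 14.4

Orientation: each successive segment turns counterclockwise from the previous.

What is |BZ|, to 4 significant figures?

23.69

B is at the origin; BL runs at -77.4° with length 24.3, so L = (5.301, -23.71). ∠BLQ = 65.0° gives LQ at 37.60° from the x-axis; with |LQ| = 9.3, Q = (12.67, -18.04). ∠LQT = 46.5° gives QT at 171.1° from the x-axis; with |QT| = 29.1, T = (-16.08, -13.54). ∠QTM = 59.1° gives TM at -68.00° from the x-axis; with |TM| = 25.0, M = (-6.715, -36.72). ∠TMZ = 47.1° gives MZ at 64.90° from the x-axis; with |MZ| = 14.4, Z = (-0.6068, -23.68). Then |BZ| = |Z − B| = 23.69.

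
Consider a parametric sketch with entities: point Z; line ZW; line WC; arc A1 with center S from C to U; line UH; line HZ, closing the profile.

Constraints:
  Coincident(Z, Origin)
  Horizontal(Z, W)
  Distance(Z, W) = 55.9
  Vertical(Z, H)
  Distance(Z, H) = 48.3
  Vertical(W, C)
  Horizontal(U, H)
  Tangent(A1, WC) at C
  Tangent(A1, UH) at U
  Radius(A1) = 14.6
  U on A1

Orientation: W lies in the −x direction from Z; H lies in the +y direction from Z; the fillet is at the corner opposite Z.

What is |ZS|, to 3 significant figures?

53.3

Z is at the origin; Z and W share the same y with |ZW| = 55.9 and W on the −x side, so W = (-55.9, 0.00). Z and H share the same x with |ZH| = 48.3 and H on the +y side, so H = (0.00, 48.3). The virtual corner opposite Z is at (-55.9, 48.3). Since A1 is tangent to WC there, SC ⟂ WC and tangency of A1 to UH means the radius SU is perpendicular to UH, with radius 14.6, so the center S sits 14.6 in from both sides at S = (-41.3, 33.7). Then |ZS| = |S − Z| = 53.3.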